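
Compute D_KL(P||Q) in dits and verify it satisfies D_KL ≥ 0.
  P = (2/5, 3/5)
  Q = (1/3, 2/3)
0.0042 dits

KL divergence satisfies the Gibbs inequality: D_KL(P||Q) ≥ 0 for all distributions P, Q.

D_KL(P||Q) = Σ p(x) log(p(x)/q(x))
Term by term:
  x=0: 2/5 × log_10[(2/5)/(1/3)] = 0.0317
  x=1: 3/5 × log_10[(3/5)/(2/3)] = -0.0275
D_KL(P||Q) = 0.0042 dits

D_KL(P||Q) = 0.0042 ≥ 0 ✓

This non-negativity is a fundamental property: relative entropy cannot be negative because it measures how different Q is from P.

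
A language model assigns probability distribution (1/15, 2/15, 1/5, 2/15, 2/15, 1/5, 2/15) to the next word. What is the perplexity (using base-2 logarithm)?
6.6787

Perplexity is 2^H (or exp(H) for natural log).

First, H = -Σ p log p = 2.7396 bits
Perplexity = 2^2.7396 = 6.6787

Interpretation: The model's uncertainty is equivalent to choosing uniformly among 6.7 options.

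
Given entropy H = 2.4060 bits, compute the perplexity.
5.3000

Perplexity is 2^H (or exp(H) for natural log).

H = 2.4060 bits
Perplexity = 2^2.4060 = 5.3000

Interpretation: The model's uncertainty is equivalent to choosing uniformly among 5.3 options.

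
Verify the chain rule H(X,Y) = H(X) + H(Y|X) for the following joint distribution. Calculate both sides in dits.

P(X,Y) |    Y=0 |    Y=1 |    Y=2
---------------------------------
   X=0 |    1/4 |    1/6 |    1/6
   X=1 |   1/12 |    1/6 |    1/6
H(X,Y) = 0.7592, H(X) = 0.2950, H(Y|X) = 0.4642 (all in dits)

Chain rule: H(X,Y) = H(X) + H(Y|X)

Left side — joint entropy directly:
H(X,Y) = -Σ p(x,y) log p(x,y) = 0.7592 dits

Right side — compute H(Y|X) from the conditional distributions:
P(X) = (7/12, 5/12), so H(X) = 0.2950 dits
H(Y|X) = Σ_x P(X=x) · H(Y|X=x):
  P(Y|X=0) = (3/7, 2/7, 2/7), H(Y|X=0) = 0.4686, weight P(X=0) = 7/12
  P(Y|X=1) = (1/5, 2/5, 2/5), H(Y|X=1) = 0.4581, weight P(X=1) = 5/12
H(Y|X) = 0.4642 dits

H(X) + H(Y|X) = 0.2950 + 0.4642 = 0.7592 dits

Both sides equal 0.7592 dits. ✓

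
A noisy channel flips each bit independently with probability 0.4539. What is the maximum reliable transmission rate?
0.0061 bits

For a binary symmetric channel (BSC) with error probability p:
Capacity C = 1 - H(p) bits per symbol

where H(p) = -p log₂(p) - (1-p) log₂(1-p) is the binary entropy function.

H(0.4539) = 0.9939 bits
C = 1 - 0.9939 = 0.0061 bits per symbol

This means we can reliably transmit up to 0.0061 bits of information per channel use.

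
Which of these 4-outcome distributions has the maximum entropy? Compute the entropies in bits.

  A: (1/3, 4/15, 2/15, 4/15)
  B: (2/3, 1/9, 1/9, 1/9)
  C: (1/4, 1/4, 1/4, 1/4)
C

For a discrete distribution over n outcomes, entropy is maximized by the uniform distribution.

Computing entropies:
H(A) = 1.9329 bits
H(B) = 1.4466 bits
H(C) = 2.0000 bits

The uniform distribution (where all probabilities equal 1/4) achieves the maximum entropy of log_2(4) = 2.0000 bits.

Distribution C has the highest entropy.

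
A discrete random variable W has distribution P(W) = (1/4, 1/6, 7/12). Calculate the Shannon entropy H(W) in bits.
1.3844 bits

Shannon entropy is H(X) = -Σ p(x) log p(x).

For P = (1/4, 1/6, 7/12):
H = -1/4 × log_2(1/4) -1/6 × log_2(1/6) -7/12 × log_2(7/12)
H = 1.3844 bits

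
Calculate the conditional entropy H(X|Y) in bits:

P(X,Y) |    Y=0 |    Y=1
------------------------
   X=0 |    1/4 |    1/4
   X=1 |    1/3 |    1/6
0.9793 bits

Using the chain rule: H(X|Y) = H(X,Y) - H(Y)

First, compute H(X,Y) = 1.9591 bits

Marginal P(Y) = (7/12, 5/12)
H(Y) = 0.9799 bits

H(X|Y) = H(X,Y) - H(Y) = 1.9591 - 0.9799 = 0.9793 bits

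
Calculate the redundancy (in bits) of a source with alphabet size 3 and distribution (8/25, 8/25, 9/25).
0.0023 bits

Redundancy measures how far a source is from maximum entropy:
R = H_max - H(X)

Maximum entropy for 3 symbols: H_max = log_2(3) = 1.5850 bits
Actual entropy: H(X) = 1.5827 bits
Redundancy: R = 1.5850 - 1.5827 = 0.0023 bits

This redundancy represents potential for compression: the source could be compressed by 0.0023 bits per symbol.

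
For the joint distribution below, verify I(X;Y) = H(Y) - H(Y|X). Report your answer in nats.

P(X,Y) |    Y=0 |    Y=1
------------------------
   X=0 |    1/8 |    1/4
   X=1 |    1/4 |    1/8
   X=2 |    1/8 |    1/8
I(X;Y) = 0.0425 nats

Mutual information has multiple equivalent forms:
- I(X;Y) = H(X) - H(X|Y)
- I(X;Y) = H(Y) - H(Y|X)
- I(X;Y) = H(X) + H(Y) - H(X,Y)

Computing all quantities:
H(X) = 1.0822, H(Y) = 0.6931, H(X,Y) = 1.7329
H(X|Y) = 1.0397, H(Y|X) = 0.6507

Verification:
H(X) - H(X|Y) = 1.0822 - 1.0397 = 0.0425
H(Y) - H(Y|X) = 0.6931 - 0.6507 = 0.0425
H(X) + H(Y) - H(X,Y) = 1.0822 + 0.6931 - 1.7329 = 0.0425

All forms give I(X;Y) = 0.0425 nats. ✓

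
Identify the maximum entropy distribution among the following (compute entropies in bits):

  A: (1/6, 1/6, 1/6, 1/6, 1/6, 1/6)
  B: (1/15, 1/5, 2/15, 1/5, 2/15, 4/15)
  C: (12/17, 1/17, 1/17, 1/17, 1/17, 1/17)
A

For a discrete distribution over n outcomes, entropy is maximized by the uniform distribution.

Computing entropies:
H(A) = 2.5850 bits
H(B) = 2.4729 bits
H(C) = 1.5569 bits

The uniform distribution (where all probabilities equal 1/6) achieves the maximum entropy of log_2(6) = 2.5850 bits.

Distribution A has the highest entropy.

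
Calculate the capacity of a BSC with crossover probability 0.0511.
0.7089 bits

For a binary symmetric channel (BSC) with error probability p:
Capacity C = 1 - H(p) bits per symbol

where H(p) = -p log₂(p) - (1-p) log₂(1-p) is the binary entropy function.

H(0.0511) = 0.2911 bits
C = 1 - 0.2911 = 0.7089 bits per symbol

This means we can reliably transmit up to 0.7089 bits of information per channel use.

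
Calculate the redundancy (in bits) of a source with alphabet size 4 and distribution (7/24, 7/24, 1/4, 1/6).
0.0322 bits

Redundancy measures how far a source is from maximum entropy:
R = H_max - H(X)

Maximum entropy for 4 symbols: H_max = log_2(4) = 2.0000 bits
Actual entropy: H(X) = 1.9678 bits
Redundancy: R = 2.0000 - 1.9678 = 0.0322 bits

This redundancy represents potential for compression: the source could be compressed by 0.0322 bits per symbol.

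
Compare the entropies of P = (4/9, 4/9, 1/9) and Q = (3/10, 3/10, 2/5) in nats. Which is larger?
Q

Computing entropies in nats:
H(P) = 0.9650
H(Q) = 1.0889

Distribution Q has higher entropy.

Intuition: The distribution closer to uniform (more spread out) has higher entropy.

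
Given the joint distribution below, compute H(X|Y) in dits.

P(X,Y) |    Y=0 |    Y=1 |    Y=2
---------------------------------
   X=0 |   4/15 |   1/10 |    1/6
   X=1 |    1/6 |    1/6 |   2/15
0.2915 dits

Using the chain rule: H(X|Y) = H(X,Y) - H(Y)

First, compute H(X,Y) = 0.7588 dits

Marginal P(Y) = (13/30, 4/15, 3/10)
H(Y) = 0.4673 dits

H(X|Y) = H(X,Y) - H(Y) = 0.7588 - 0.4673 = 0.2915 dits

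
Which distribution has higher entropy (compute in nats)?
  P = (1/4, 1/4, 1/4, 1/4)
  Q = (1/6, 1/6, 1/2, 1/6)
P

Computing entropies in nats:
H(P) = 1.3863
H(Q) = 1.2425

Distribution P has higher entropy.

Intuition: The distribution closer to uniform (more spread out) has higher entropy.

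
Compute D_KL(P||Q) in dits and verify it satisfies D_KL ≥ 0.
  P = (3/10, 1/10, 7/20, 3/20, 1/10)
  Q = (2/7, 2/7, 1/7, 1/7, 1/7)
0.0847 dits

KL divergence satisfies the Gibbs inequality: D_KL(P||Q) ≥ 0 for all distributions P, Q.

D_KL(P||Q) = Σ p(x) log(p(x)/q(x))
Term by term:
  x=0: 3/10 × log_10[(3/10)/(2/7)] = 0.0064
  x=1: 1/10 × log_10[(1/10)/(2/7)] = -0.0456
  x=2: 7/20 × log_10[(7/20)/(1/7)] = 0.1362
  x=3: 3/20 × log_10[(3/20)/(1/7)] = 0.0032
  x=4: 1/10 × log_10[(1/10)/(1/7)] = -0.0155
D_KL(P||Q) = 0.0847 dits

D_KL(P||Q) = 0.0847 ≥ 0 ✓

This non-negativity is a fundamental property: relative entropy cannot be negative because it measures how different Q is from P.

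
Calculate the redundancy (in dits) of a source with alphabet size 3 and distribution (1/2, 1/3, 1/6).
0.0379 dits

Redundancy measures how far a source is from maximum entropy:
R = H_max - H(X)

Maximum entropy for 3 symbols: H_max = log_10(3) = 0.4771 dits
Actual entropy: H(X) = 0.4392 dits
Redundancy: R = 0.4771 - 0.4392 = 0.0379 dits

This redundancy represents potential for compression: the source could be compressed by 0.0379 dits per symbol.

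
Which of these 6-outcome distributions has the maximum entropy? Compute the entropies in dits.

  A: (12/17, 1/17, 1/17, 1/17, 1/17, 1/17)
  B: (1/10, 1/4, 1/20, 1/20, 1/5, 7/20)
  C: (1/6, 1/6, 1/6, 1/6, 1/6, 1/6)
C

For a discrete distribution over n outcomes, entropy is maximized by the uniform distribution.

Computing entropies:
H(A) = 0.4687 dits
H(B) = 0.6800 dits
H(C) = 0.7782 dits

The uniform distribution (where all probabilities equal 1/6) achieves the maximum entropy of log_10(6) = 0.7782 dits.

Distribution C has the highest entropy.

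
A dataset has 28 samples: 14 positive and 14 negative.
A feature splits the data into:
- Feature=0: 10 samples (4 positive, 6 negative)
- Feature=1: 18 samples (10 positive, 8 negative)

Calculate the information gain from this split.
0.0161 bits

Information Gain = H(Y) - H(Y|Feature)

Before split:
P(positive) = 14/28 = 0.5000
H(Y) = 1.0000 bits

After split:
Feature=0: H = 0.9710 bits (weight = 10/28)
Feature=1: H = 0.9911 bits (weight = 18/28)
H(Y|Feature) = (10/28)×0.9710 + (18/28)×0.9911 = 0.9839 bits

Information Gain = 1.0000 - 0.9839 = 0.0161 bits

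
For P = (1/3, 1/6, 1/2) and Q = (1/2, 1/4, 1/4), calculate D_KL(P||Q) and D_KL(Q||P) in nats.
D_KL(P||Q) = 0.1438, D_KL(Q||P) = 0.1308

KL divergence is not symmetric: D_KL(P||Q) ≠ D_KL(Q||P) in general.

D_KL(P||Q) = 0.1438 nats
D_KL(Q||P) = 0.1308 nats

No, they are not equal!

This asymmetry is why KL divergence is not a true distance metric.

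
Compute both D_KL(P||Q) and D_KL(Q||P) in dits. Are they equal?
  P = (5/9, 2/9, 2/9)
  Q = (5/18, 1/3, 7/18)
D_KL(P||Q) = 0.0741, D_KL(Q||P) = 0.0696

KL divergence is not symmetric: D_KL(P||Q) ≠ D_KL(Q||P) in general.

D_KL(P||Q) = 0.0741 dits
D_KL(Q||P) = 0.0696 dits

No, they are not equal!

This asymmetry is why KL divergence is not a true distance metric.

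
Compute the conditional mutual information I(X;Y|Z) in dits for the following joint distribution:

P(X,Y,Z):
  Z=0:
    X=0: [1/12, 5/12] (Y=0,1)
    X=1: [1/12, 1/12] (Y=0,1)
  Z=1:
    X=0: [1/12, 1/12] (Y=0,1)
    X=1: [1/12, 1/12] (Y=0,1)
0.0148 dits

Conditional mutual information: I(X;Y|Z) = H(X|Z) + H(Y|Z) - H(X,Y|Z)

H(Z) = 0.2764
H(X,Z) = 0.5396 → H(X|Z) = 0.2632
H(Y,Z) = 0.5396 → H(Y|Z) = 0.2632
H(X,Y,Z) = 0.7879 → H(X,Y|Z) = 0.5115

I(X;Y|Z) = 0.2632 + 0.2632 - 0.5115 = 0.0148 dits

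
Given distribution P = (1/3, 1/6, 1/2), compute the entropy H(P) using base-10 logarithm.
0.4392 dits

Shannon entropy is H(X) = -Σ p(x) log p(x).

For P = (1/3, 1/6, 1/2):
H = -1/3 × log_10(1/3) -1/6 × log_10(1/6) -1/2 × log_10(1/2)
H = 0.4392 dits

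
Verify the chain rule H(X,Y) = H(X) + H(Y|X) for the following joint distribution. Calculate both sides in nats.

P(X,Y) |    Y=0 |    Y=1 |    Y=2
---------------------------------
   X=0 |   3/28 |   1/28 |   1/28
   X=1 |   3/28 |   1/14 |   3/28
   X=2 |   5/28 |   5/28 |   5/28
H(X,Y) = 2.0674, H(X) = 0.9999, H(Y|X) = 1.0674 (all in nats)

Chain rule: H(X,Y) = H(X) + H(Y|X)

Left side — joint entropy directly:
H(X,Y) = -Σ p(x,y) log p(x,y) = 2.0674 nats

Right side — compute H(Y|X) from the conditional distributions:
P(X) = (5/28, 2/7, 15/28), so H(X) = 0.9999 nats
H(Y|X) = Σ_x P(X=x) · H(Y|X=x):
  P(Y|X=0) = (3/5, 1/5, 1/5), H(Y|X=0) = 0.9503, weight P(X=0) = 5/28
  P(Y|X=1) = (3/8, 1/4, 3/8), H(Y|X=1) = 1.0822, weight P(X=1) = 2/7
  P(Y|X=2) = (1/3, 1/3, 1/3), H(Y|X=2) = 1.0986, weight P(X=2) = 15/28
H(Y|X) = 1.0674 nats

H(X) + H(Y|X) = 0.9999 + 1.0674 = 2.0674 nats

Both sides equal 2.0674 nats. ✓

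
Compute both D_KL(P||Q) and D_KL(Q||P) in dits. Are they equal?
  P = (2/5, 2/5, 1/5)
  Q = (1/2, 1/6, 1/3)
D_KL(P||Q) = 0.0690, D_KL(Q||P) = 0.0590

KL divergence is not symmetric: D_KL(P||Q) ≠ D_KL(Q||P) in general.

D_KL(P||Q) = 0.0690 dits
D_KL(Q||P) = 0.0590 dits

No, they are not equal!

This asymmetry is why KL divergence is not a true distance metric.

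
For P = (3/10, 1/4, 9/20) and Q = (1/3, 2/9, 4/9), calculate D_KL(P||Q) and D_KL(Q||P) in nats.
D_KL(P||Q) = 0.0034, D_KL(Q||P) = 0.0034

KL divergence is not symmetric: D_KL(P||Q) ≠ D_KL(Q||P) in general.

D_KL(P||Q) = 0.0034 nats
D_KL(Q||P) = 0.0034 nats

In this case they happen to be equal (to 4 decimal places).

This asymmetry is why KL divergence is not a true distance metric.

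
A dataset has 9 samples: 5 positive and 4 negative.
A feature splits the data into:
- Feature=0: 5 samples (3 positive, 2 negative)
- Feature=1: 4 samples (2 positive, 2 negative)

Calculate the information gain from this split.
0.0072 bits

Information Gain = H(Y) - H(Y|Feature)

Before split:
P(positive) = 5/9 = 0.5556
H(Y) = 0.9911 bits

After split:
Feature=0: H = 0.9710 bits (weight = 5/9)
Feature=1: H = 1.0000 bits (weight = 4/9)
H(Y|Feature) = (5/9)×0.9710 + (4/9)×1.0000 = 0.9839 bits

Information Gain = 0.9911 - 0.9839 = 0.0072 bits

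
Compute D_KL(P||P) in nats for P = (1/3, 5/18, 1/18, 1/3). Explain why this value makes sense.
0.0000 nats

KL divergence satisfies the Gibbs inequality: D_KL(P||Q) ≥ 0 for all distributions P, Q.

D_KL(P||Q) = Σ p(x) log(p(x)/q(x))
Each term is p(x) × log_e(p(x)/p(x)) = p(x) × log_e(1) = 0, so the sum is 0.
D_KL(P||Q) = 0.0000 nats

When P = Q, the KL divergence is exactly 0, as there is no 'divergence' between identical distributions.

This non-negativity is a fundamental property: relative entropy cannot be negative because it measures how different Q is from P.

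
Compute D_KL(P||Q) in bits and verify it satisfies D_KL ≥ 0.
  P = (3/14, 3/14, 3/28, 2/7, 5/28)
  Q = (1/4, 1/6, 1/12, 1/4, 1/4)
0.0372 bits

KL divergence satisfies the Gibbs inequality: D_KL(P||Q) ≥ 0 for all distributions P, Q.

D_KL(P||Q) = Σ p(x) log(p(x)/q(x))
Term by term:
  x=0: 3/14 × log_2[(3/14)/(1/4)] = -0.0477
  x=1: 3/14 × log_2[(3/14)/(1/6)] = 0.0777
  x=2: 3/28 × log_2[(3/28)/(1/12)] = 0.0388
  x=3: 2/7 × log_2[(2/7)/(1/4)] = 0.0550
  x=4: 5/28 × log_2[(5/28)/(1/4)] = -0.0867
D_KL(P||Q) = 0.0372 bits

D_KL(P||Q) = 0.0372 ≥ 0 ✓

This non-negativity is a fundamental property: relative entropy cannot be negative because it measures how different Q is from P.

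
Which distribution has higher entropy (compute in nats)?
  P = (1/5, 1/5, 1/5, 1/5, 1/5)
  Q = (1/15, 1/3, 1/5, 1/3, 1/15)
P

Computing entropies in nats:
H(P) = 1.6094
H(Q) = 1.4154

Distribution P has higher entropy.

Intuition: The distribution closer to uniform (more spread out) has higher entropy.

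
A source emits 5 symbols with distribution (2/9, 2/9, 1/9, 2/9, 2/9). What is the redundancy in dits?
0.0123 dits

Redundancy measures how far a source is from maximum entropy:
R = H_max - H(X)

Maximum entropy for 5 symbols: H_max = log_10(5) = 0.6990 dits
Actual entropy: H(X) = 0.6867 dits
Redundancy: R = 0.6990 - 0.6867 = 0.0123 dits

This redundancy represents potential for compression: the source could be compressed by 0.0123 dits per symbol.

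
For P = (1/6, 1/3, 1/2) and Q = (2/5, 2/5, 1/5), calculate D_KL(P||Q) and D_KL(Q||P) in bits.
D_KL(P||Q) = 0.3628, D_KL(Q||P) = 0.3460

KL divergence is not symmetric: D_KL(P||Q) ≠ D_KL(Q||P) in general.

D_KL(P||Q) = 0.3628 bits
D_KL(Q||P) = 0.3460 bits

No, they are not equal!

This asymmetry is why KL divergence is not a true distance metric.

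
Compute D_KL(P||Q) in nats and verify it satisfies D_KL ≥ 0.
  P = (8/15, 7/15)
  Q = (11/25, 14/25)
0.0175 nats

KL divergence satisfies the Gibbs inequality: D_KL(P||Q) ≥ 0 for all distributions P, Q.

D_KL(P||Q) = Σ p(x) log(p(x)/q(x))
Term by term:
  x=0: 8/15 × log_e[(8/15)/(11/25)] = 0.1026
  x=1: 7/15 × log_e[(7/15)/(14/25)] = -0.0851
D_KL(P||Q) = 0.0175 nats

D_KL(P||Q) = 0.0175 ≥ 0 ✓

This non-negativity is a fundamental property: relative entropy cannot be negative because it measures how different Q is from P.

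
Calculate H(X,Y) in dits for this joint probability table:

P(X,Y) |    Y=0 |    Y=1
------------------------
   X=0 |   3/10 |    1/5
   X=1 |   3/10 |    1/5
0.5933 dits

Joint entropy is H(X,Y) = -Σ_{x,y} p(x,y) log p(x,y).

Summing over all non-zero entries:
H(X,Y) = -[3/10·log_10(3/10) + 1/5·log_10(1/5) + 3/10·log_10(3/10) + 1/5·log_10(1/5)]
H(X,Y) = 0.5933 dits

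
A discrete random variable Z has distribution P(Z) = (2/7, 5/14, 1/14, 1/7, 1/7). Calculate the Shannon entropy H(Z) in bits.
2.1210 bits

Shannon entropy is H(X) = -Σ p(x) log p(x).

For P = (2/7, 5/14, 1/14, 1/7, 1/7):
H = -2/7 × log_2(2/7) -5/14 × log_2(5/14) -1/14 × log_2(1/14) -1/7 × log_2(1/7) -1/7 × log_2(1/7)
H = 2.1210 bits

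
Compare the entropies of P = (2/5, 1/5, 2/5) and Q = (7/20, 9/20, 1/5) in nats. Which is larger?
P

Computing entropies in nats:
H(P) = 1.0549
H(Q) = 1.0487

Distribution P has higher entropy.

Intuition: The distribution closer to uniform (more spread out) has higher entropy.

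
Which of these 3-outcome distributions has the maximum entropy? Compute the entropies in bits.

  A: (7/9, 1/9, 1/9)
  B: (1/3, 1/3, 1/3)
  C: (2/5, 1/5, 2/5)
B

For a discrete distribution over n outcomes, entropy is maximized by the uniform distribution.

Computing entropies:
H(A) = 0.9864 bits
H(B) = 1.5850 bits
H(C) = 1.5219 bits

The uniform distribution (where all probabilities equal 1/3) achieves the maximum entropy of log_2(3) = 1.5850 bits.

Distribution B has the highest entropy.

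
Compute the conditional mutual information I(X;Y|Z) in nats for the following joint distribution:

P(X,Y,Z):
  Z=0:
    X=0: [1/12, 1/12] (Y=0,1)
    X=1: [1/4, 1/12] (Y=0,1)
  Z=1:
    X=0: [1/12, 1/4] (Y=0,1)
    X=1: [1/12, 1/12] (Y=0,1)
0.0306 nats

Conditional mutual information: I(X;Y|Z) = H(X|Z) + H(Y|Z) - H(X,Y|Z)

H(Z) = 0.6931
H(X,Z) = 1.3297 → H(X|Z) = 0.6365
H(Y,Z) = 1.3297 → H(Y|Z) = 0.6365
H(X,Y,Z) = 1.9356 → H(X,Y|Z) = 1.2425

I(X;Y|Z) = 0.6365 + 0.6365 - 1.2425 = 0.0306 nats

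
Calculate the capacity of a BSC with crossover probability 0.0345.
0.7835 bits

For a binary symmetric channel (BSC) with error probability p:
Capacity C = 1 - H(p) bits per symbol

where H(p) = -p log₂(p) - (1-p) log₂(1-p) is the binary entropy function.

H(0.0345) = 0.2165 bits
C = 1 - 0.2165 = 0.7835 bits per symbol

This means we can reliably transmit up to 0.7835 bits of information per channel use.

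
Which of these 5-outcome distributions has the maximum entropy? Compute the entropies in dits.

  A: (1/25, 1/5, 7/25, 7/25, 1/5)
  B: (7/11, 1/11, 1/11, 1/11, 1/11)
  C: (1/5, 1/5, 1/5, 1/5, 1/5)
C

For a discrete distribution over n outcomes, entropy is maximized by the uniform distribution.

Computing entropies:
H(A) = 0.6451 dits
H(B) = 0.5036 dits
H(C) = 0.6990 dits

The uniform distribution (where all probabilities equal 1/5) achieves the maximum entropy of log_10(5) = 0.6990 dits.

Distribution C has the highest entropy.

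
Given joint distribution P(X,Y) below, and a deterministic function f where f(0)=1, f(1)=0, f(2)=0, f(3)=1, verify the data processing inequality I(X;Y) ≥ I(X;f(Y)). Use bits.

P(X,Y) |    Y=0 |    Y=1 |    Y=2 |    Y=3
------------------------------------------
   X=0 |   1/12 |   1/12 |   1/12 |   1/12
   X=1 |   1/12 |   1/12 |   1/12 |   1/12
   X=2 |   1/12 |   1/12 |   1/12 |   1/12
I(X;Y) = 0.0000, I(X;f(Y)) = 0.0000, inequality holds: 0.0000 ≥ 0.0000

Data Processing Inequality: For any Markov chain X → Y → Z, we have I(X;Y) ≥ I(X;Z).

Here Z = f(Y) is a deterministic function of Y, forming X → Y → Z.

Original I(X;Y) = 0.0000 bits

After applying f:
P(X,Z) where Z=f(Y):
- P(X,Z=0) = P(X,Y=1) + P(X,Y=2)
- P(X,Z=1) = P(X,Y=0) + P(X,Y=3)

I(X;Z) = I(X;f(Y)) = 0.0000 bits

Verification: 0.0000 ≥ 0.0000 ✓

Information cannot be created by processing; the function f can only lose information about X.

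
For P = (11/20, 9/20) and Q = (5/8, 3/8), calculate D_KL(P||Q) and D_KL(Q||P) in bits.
D_KL(P||Q) = 0.0169, D_KL(Q||P) = 0.0166

KL divergence is not symmetric: D_KL(P||Q) ≠ D_KL(Q||P) in general.

D_KL(P||Q) = 0.0169 bits
D_KL(Q||P) = 0.0166 bits

No, they are not equal!

This asymmetry is why KL divergence is not a true distance metric.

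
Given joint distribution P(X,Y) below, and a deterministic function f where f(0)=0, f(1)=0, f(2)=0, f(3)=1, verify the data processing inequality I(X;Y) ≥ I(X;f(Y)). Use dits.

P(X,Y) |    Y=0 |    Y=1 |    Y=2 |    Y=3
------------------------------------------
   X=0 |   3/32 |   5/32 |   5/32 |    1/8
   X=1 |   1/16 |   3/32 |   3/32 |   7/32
I(X;Y) = 0.0130, I(X;f(Y)) = 0.0129, inequality holds: 0.0130 ≥ 0.0129

Data Processing Inequality: For any Markov chain X → Y → Z, we have I(X;Y) ≥ I(X;Z).

Here Z = f(Y) is a deterministic function of Y, forming X → Y → Z.

Original I(X;Y) = 0.0130 dits

After applying f:
P(X,Z) where Z=f(Y):
- P(X,Z=0) = P(X,Y=0) + P(X,Y=1) + P(X,Y=2)
- P(X,Z=1) = P(X,Y=3)

I(X;Z) = I(X;f(Y)) = 0.0129 dits

Verification: 0.0130 ≥ 0.0129 ✓

Information cannot be created by processing; the function f can only lose information about X.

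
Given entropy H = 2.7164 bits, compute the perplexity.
6.5723

Perplexity is 2^H (or exp(H) for natural log).

H = 2.7164 bits
Perplexity = 2^2.7164 = 6.5723

Interpretation: The model's uncertainty is equivalent to choosing uniformly among 6.6 options.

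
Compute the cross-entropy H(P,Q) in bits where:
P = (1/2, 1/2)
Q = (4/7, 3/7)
1.0149 bits

Cross-entropy: H(P,Q) = -Σ p(x) log q(x)

Alternatively: H(P,Q) = H(P) + D_KL(P||Q)
H(P) = 1.0000 bits
D_KL(P||Q) = 0.0149 bits

H(P,Q) = 1.0000 + 0.0149 = 1.0149 bits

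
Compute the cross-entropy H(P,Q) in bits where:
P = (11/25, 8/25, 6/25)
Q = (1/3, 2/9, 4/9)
1.6725 bits

Cross-entropy: H(P,Q) = -Σ p(x) log q(x)

Alternatively: H(P,Q) = H(P) + D_KL(P||Q)
H(P) = 1.5413 bits
D_KL(P||Q) = 0.1312 bits

H(P,Q) = 1.5413 + 0.1312 = 1.6725 bits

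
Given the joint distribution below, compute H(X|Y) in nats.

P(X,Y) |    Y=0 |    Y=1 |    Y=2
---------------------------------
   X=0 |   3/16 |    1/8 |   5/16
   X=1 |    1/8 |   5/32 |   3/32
0.6230 nats

Using the chain rule: H(X|Y) = H(X,Y) - H(Y)

First, compute H(X,Y) = 1.7092 nats

Marginal P(Y) = (5/16, 9/32, 13/32)
H(Y) = 1.0862 nats

H(X|Y) = H(X,Y) - H(Y) = 1.7092 - 1.0862 = 0.6230 nats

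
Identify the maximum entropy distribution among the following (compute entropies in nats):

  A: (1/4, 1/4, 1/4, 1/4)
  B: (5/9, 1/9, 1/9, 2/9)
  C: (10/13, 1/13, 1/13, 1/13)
A

For a discrete distribution over n outcomes, entropy is maximized by the uniform distribution.

Computing entropies:
H(A) = 1.3863 nats
H(B) = 1.1491 nats
H(C) = 0.7937 nats

The uniform distribution (where all probabilities equal 1/4) achieves the maximum entropy of log_e(4) = 1.3863 nats.

Distribution A has the highest entropy.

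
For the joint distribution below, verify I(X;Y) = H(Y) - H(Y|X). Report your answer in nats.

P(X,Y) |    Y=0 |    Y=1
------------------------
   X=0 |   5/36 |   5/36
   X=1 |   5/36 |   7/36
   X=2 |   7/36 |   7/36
I(X;Y) = 0.0031 nats

Mutual information has multiple equivalent forms:
- I(X;Y) = H(X) - H(X|Y)
- I(X;Y) = H(Y) - H(Y|X)
- I(X;Y) = H(X) + H(Y) - H(X,Y)

Computing all quantities:
H(X) = 1.0893, H(Y) = 0.6916, H(X,Y) = 1.7778
H(X|Y) = 1.0862, H(Y|X) = 0.6885

Verification:
H(X) - H(X|Y) = 1.0893 - 1.0862 = 0.0031
H(Y) - H(Y|X) = 0.6916 - 0.6885 = 0.0031
H(X) + H(Y) - H(X,Y) = 1.0893 + 0.6916 - 1.7778 = 0.0031

All forms give I(X;Y) = 0.0031 nats. ✓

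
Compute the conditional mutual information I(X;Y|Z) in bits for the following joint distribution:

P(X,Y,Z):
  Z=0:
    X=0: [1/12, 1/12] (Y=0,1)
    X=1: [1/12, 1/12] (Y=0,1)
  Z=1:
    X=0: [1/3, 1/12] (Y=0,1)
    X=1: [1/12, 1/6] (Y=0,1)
0.1059 bits

Conditional mutual information: I(X;Y|Z) = H(X|Z) + H(Y|Z) - H(X,Y|Z)

H(Z) = 0.9183
H(X,Z) = 1.8879 → H(X|Z) = 0.9696
H(Y,Z) = 1.8879 → H(Y|Z) = 0.9696
H(X,Y,Z) = 2.7516 → H(X,Y|Z) = 1.8333

I(X;Y|Z) = 0.9696 + 0.9696 - 1.8333 = 0.1059 bits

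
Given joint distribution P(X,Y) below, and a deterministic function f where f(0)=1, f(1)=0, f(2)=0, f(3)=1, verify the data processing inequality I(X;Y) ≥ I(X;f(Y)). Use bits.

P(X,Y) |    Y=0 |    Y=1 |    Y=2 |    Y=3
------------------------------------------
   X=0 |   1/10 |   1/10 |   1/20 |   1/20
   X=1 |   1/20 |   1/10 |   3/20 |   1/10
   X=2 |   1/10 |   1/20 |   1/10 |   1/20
I(X;Y) = 0.0722, I(X;f(Y)) = 0.0110, inequality holds: 0.0722 ≥ 0.0110

Data Processing Inequality: For any Markov chain X → Y → Z, we have I(X;Y) ≥ I(X;Z).

Here Z = f(Y) is a deterministic function of Y, forming X → Y → Z.

Original I(X;Y) = 0.0722 bits

After applying f:
P(X,Z) where Z=f(Y):
- P(X,Z=0) = P(X,Y=1) + P(X,Y=2)
- P(X,Z=1) = P(X,Y=0) + P(X,Y=3)

I(X;Z) = I(X;f(Y)) = 0.0110 bits

Verification: 0.0722 ≥ 0.0110 ✓

Information cannot be created by processing; the function f can only lose information about X.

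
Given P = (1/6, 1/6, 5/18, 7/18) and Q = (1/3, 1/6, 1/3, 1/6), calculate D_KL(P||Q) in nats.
0.1633 nats

KL divergence: D_KL(P||Q) = Σ p(x) log(p(x)/q(x))

Computing term by term:
  x=0: 1/6 × log_e[(1/6)/(1/3)] = 1/6 × -0.6931 = -0.1155
  x=1: 1/6 × log_e[(1/6)/(1/6)] = 1/6 × 0.0000 = 0.0000
  x=2: 5/18 × log_e[(5/18)/(1/3)] = 5/18 × -0.1823 = -0.0506
  x=3: 7/18 × log_e[(7/18)/(1/6)] = 7/18 × 0.8473 = 0.3295

D_KL(P||Q) = 0.1633 nats

Note: KL divergence is always non-negative and equals 0 iff P = Q.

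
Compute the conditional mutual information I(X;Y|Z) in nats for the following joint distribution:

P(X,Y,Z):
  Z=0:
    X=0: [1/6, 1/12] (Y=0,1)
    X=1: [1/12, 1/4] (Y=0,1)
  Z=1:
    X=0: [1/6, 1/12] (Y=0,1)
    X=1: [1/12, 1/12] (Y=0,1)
0.0576 nats

Conditional mutual information: I(X;Y|Z) = H(X|Z) + H(Y|Z) - H(X,Y|Z)

H(Z) = 0.6792
H(X,Z) = 1.3580 → H(X|Z) = 0.6788
H(Y,Z) = 1.3580 → H(Y|Z) = 0.6788
H(X,Y,Z) = 1.9792 → H(X,Y|Z) = 1.3000

I(X;Y|Z) = 0.6788 + 0.6788 - 1.3000 = 0.0576 nats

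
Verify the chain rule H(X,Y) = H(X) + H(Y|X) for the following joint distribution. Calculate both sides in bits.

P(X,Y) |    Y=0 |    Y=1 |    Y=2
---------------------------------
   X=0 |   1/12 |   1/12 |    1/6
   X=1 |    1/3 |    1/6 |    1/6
H(X,Y) = 2.4183, H(X) = 0.9183, H(Y|X) = 1.5000 (all in bits)

Chain rule: H(X,Y) = H(X) + H(Y|X)

Left side — joint entropy directly:
H(X,Y) = -Σ p(x,y) log p(x,y) = 2.4183 bits

Right side — compute H(Y|X) from the conditional distributions:
P(X) = (1/3, 2/3), so H(X) = 0.9183 bits
H(Y|X) = Σ_x P(X=x) · H(Y|X=x):
  P(Y|X=0) = (1/4, 1/4, 1/2), H(Y|X=0) = 1.5000, weight P(X=0) = 1/3
  P(Y|X=1) = (1/2, 1/4, 1/4), H(Y|X=1) = 1.5000, weight P(X=1) = 2/3
H(Y|X) = 1.5000 bits

H(X) + H(Y|X) = 0.9183 + 1.5000 = 2.4183 bits

Both sides equal 2.4183 bits. ✓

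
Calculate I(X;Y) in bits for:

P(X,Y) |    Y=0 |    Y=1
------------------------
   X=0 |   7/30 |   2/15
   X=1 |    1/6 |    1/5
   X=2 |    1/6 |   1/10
0.0214 bits

Mutual information: I(X;Y) = H(X) + H(Y) - H(X,Y)

Marginals:
P(X) = (11/30, 11/30, 4/15), H(X) = 1.5700 bits
P(Y) = (17/30, 13/30), H(Y) = 0.9871 bits

Joint entropy: H(X,Y) = 2.5357 bits

I(X;Y) = 1.5700 + 0.9871 - 2.5357 = 0.0214 bits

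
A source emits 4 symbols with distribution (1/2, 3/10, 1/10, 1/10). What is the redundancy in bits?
0.3145 bits

Redundancy measures how far a source is from maximum entropy:
R = H_max - H(X)

Maximum entropy for 4 symbols: H_max = log_2(4) = 2.0000 bits
Actual entropy: H(X) = 1.6855 bits
Redundancy: R = 2.0000 - 1.6855 = 0.3145 bits

This redundancy represents potential for compression: the source could be compressed by 0.3145 bits per symbol.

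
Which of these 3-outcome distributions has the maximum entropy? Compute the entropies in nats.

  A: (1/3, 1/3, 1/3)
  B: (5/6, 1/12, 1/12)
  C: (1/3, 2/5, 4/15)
A

For a discrete distribution over n outcomes, entropy is maximized by the uniform distribution.

Computing entropies:
H(A) = 1.0986 nats
H(B) = 0.5661 nats
H(C) = 1.0852 nats

The uniform distribution (where all probabilities equal 1/3) achieves the maximum entropy of log_e(3) = 1.0986 nats.

Distribution A has the highest entropy.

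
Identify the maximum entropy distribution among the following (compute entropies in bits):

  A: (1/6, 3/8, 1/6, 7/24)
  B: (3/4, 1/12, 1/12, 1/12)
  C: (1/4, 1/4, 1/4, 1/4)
C

For a discrete distribution over n outcomes, entropy is maximized by the uniform distribution.

Computing entropies:
H(A) = 1.9108 bits
H(B) = 1.2075 bits
H(C) = 2.0000 bits

The uniform distribution (where all probabilities equal 1/4) achieves the maximum entropy of log_2(4) = 2.0000 bits.

Distribution C has the highest entropy.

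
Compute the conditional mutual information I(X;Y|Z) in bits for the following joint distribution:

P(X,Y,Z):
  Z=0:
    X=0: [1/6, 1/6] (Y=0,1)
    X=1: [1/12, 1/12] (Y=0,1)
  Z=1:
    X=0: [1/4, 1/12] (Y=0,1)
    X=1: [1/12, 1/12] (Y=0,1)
0.0221 bits

Conditional mutual information: I(X;Y|Z) = H(X|Z) + H(Y|Z) - H(X,Y|Z)

H(Z) = 1.0000
H(X,Z) = 1.9183 → H(X|Z) = 0.9183
H(Y,Z) = 1.9591 → H(Y|Z) = 0.9591
H(X,Y,Z) = 2.8554 → H(X,Y|Z) = 1.8554

I(X;Y|Z) = 0.9183 + 0.9591 - 1.8554 = 0.0221 bits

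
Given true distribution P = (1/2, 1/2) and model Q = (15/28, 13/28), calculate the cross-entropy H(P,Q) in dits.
0.3021 dits

Cross-entropy: H(P,Q) = -Σ p(x) log q(x)

Alternatively: H(P,Q) = H(P) + D_KL(P||Q)
H(P) = 0.3010 dits
D_KL(P||Q) = 0.0011 dits

H(P,Q) = 0.3010 + 0.0011 = 0.3021 dits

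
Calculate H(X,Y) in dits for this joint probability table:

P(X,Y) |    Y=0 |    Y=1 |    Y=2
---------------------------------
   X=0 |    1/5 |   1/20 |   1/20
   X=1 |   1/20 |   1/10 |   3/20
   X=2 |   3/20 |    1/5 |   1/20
0.8870 dits

Joint entropy is H(X,Y) = -Σ_{x,y} p(x,y) log p(x,y).

Summing over all non-zero entries:
H(X,Y) = -[1/5·log_10(1/5) + 1/20·log_10(1/20) + 1/20·log_10(1/20) + 1/20·log_10(1/20) + 1/10·log_10(1/10) + 3/20·log_10(3/20) + 3/20·log_10(3/20) + 1/5·log_10(1/5) + 1/20·log_10(1/20)]
H(X,Y) = 0.8870 dits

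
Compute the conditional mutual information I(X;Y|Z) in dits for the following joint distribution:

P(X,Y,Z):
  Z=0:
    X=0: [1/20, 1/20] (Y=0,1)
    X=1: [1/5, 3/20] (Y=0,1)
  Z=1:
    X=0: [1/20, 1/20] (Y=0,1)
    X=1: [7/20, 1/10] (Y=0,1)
0.0067 dits

Conditional mutual information: I(X;Y|Z) = H(X|Z) + H(Y|Z) - H(X,Y|Z)

H(Z) = 0.2989
H(X,Z) = 0.5156 → H(X|Z) = 0.2168
H(Y,Z) = 0.5731 → H(Y|Z) = 0.2742
H(X,Y,Z) = 0.7832 → H(X,Y|Z) = 0.4843

I(X;Y|Z) = 0.2168 + 0.2742 - 0.4843 = 0.0067 dits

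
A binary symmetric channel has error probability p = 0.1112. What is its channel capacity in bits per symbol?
0.4965 bits

For a binary symmetric channel (BSC) with error probability p:
Capacity C = 1 - H(p) bits per symbol

where H(p) = -p log₂(p) - (1-p) log₂(1-p) is the binary entropy function.

H(0.1112) = 0.5035 bits
C = 1 - 0.5035 = 0.4965 bits per symbol

This means we can reliably transmit up to 0.4965 bits of information per channel use.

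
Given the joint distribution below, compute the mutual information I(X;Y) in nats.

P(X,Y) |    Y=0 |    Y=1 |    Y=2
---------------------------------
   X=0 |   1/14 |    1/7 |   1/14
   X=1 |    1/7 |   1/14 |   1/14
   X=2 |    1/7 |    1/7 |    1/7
0.0284 nats

Mutual information: I(X;Y) = H(X) + H(Y) - H(X,Y)

Marginals:
P(X) = (2/7, 2/7, 3/7), H(X) = 1.0790 nats
P(Y) = (5/14, 5/14, 2/7), H(Y) = 1.0934 nats

Joint entropy: H(X,Y) = 2.1440 nats

I(X;Y) = 1.0790 + 1.0934 - 2.1440 = 0.0284 nats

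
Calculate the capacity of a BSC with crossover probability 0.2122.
0.2543 bits

For a binary symmetric channel (BSC) with error probability p:
Capacity C = 1 - H(p) bits per symbol

where H(p) = -p log₂(p) - (1-p) log₂(1-p) is the binary entropy function.

H(0.2122) = 0.7457 bits
C = 1 - 0.7457 = 0.2543 bits per symbol

This means we can reliably transmit up to 0.2543 bits of information per channel use.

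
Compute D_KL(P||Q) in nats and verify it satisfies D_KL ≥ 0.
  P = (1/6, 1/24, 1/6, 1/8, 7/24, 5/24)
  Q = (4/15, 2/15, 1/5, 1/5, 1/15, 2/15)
0.3075 nats

KL divergence satisfies the Gibbs inequality: D_KL(P||Q) ≥ 0 for all distributions P, Q.

D_KL(P||Q) = Σ p(x) log(p(x)/q(x))
Term by term:
  x=0: 1/6 × log_e[(1/6)/(4/15)] = -0.0783
  x=1: 1/24 × log_e[(1/24)/(2/15)] = -0.0485
  x=2: 1/6 × log_e[(1/6)/(1/5)] = -0.0304
  x=3: 1/8 × log_e[(1/8)/(1/5)] = -0.0588
  x=4: 7/24 × log_e[(7/24)/(1/15)] = 0.4305
  x=5: 5/24 × log_e[(5/24)/(2/15)] = 0.0930
D_KL(P||Q) = 0.3075 nats

D_KL(P||Q) = 0.3075 ≥ 0 ✓

This non-negativity is a fundamental property: relative entropy cannot be negative because it measures how different Q is from P.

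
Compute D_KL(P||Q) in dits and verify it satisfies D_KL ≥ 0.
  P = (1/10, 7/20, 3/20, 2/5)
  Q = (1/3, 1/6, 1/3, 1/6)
0.1606 dits

KL divergence satisfies the Gibbs inequality: D_KL(P||Q) ≥ 0 for all distributions P, Q.

D_KL(P||Q) = Σ p(x) log(p(x)/q(x))
Term by term:
  x=0: 1/10 × log_10[(1/10)/(1/3)] = -0.0523
  x=1: 7/20 × log_10[(7/20)/(1/6)] = 0.1128
  x=2: 3/20 × log_10[(3/20)/(1/3)] = -0.0520
  x=3: 2/5 × log_10[(2/5)/(1/6)] = 0.1521
D_KL(P||Q) = 0.1606 dits

D_KL(P||Q) = 0.1606 ≥ 0 ✓

This non-negativity is a fundamental property: relative entropy cannot be negative because it measures how different Q is from P.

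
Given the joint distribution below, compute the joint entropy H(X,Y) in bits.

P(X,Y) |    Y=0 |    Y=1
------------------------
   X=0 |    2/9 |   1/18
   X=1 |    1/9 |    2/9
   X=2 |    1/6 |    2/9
2.4613 bits

Joint entropy is H(X,Y) = -Σ_{x,y} p(x,y) log p(x,y).

Summing over all non-zero entries:
H(X,Y) = -[2/9·log_2(2/9) + 1/18·log_2(1/18) + 1/9·log_2(1/9) + 2/9·log_2(2/9) + 1/6·log_2(1/6) + 2/9·log_2(2/9)]
H(X,Y) = 2.4613 bits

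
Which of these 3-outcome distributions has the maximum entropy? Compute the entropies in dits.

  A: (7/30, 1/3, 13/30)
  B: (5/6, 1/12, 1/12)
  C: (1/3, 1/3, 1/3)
C

For a discrete distribution over n outcomes, entropy is maximized by the uniform distribution.

Computing entropies:
H(A) = 0.4639 dits
H(B) = 0.2458 dits
H(C) = 0.4771 dits

The uniform distribution (where all probabilities equal 1/3) achieves the maximum entropy of log_10(3) = 0.4771 dits.

Distribution C has the highest entropy.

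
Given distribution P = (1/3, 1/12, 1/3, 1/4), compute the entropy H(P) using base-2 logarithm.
1.8554 bits

Shannon entropy is H(X) = -Σ p(x) log p(x).

For P = (1/3, 1/12, 1/3, 1/4):
H = -1/3 × log_2(1/3) -1/12 × log_2(1/12) -1/3 × log_2(1/3) -1/4 × log_2(1/4)
H = 1.8554 bits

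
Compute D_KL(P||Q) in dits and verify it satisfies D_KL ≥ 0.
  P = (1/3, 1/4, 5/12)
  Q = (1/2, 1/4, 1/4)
0.0337 dits

KL divergence satisfies the Gibbs inequality: D_KL(P||Q) ≥ 0 for all distributions P, Q.

D_KL(P||Q) = Σ p(x) log(p(x)/q(x))
Term by term:
  x=0: 1/3 × log_10[(1/3)/(1/2)] = -0.0587
  x=1: 1/4 × log_10[(1/4)/(1/4)] = 0.0000
  x=2: 5/12 × log_10[(5/12)/(1/4)] = 0.0924
D_KL(P||Q) = 0.0337 dits

D_KL(P||Q) = 0.0337 ≥ 0 ✓

This non-negativity is a fundamental property: relative entropy cannot be negative because it measures how different Q is from P.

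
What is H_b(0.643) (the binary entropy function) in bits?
0.9402 bits

The binary entropy function is:
H(p) = -p log(p) - (1-p) log(1-p)

H(0.643) = -0.643 × log_2(0.643) - 0.357 × log_2(0.357)
H(0.643) = 0.9402 bits

Note: Binary entropy is maximized at p=0.5 (H=1 bit) and minimized at p=0 or p=1 (H=0).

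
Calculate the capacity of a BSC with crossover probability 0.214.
0.2509 bits

For a binary symmetric channel (BSC) with error probability p:
Capacity C = 1 - H(p) bits per symbol

where H(p) = -p log₂(p) - (1-p) log₂(1-p) is the binary entropy function.

H(0.214) = 0.7491 bits
C = 1 - 0.7491 = 0.2509 bits per symbol

This means we can reliably transmit up to 0.2509 bits of information per channel use.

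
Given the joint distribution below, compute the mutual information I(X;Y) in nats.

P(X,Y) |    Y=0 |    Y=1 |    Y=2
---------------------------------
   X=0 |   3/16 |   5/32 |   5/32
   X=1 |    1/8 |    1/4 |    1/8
0.0189 nats

Mutual information: I(X;Y) = H(X) + H(Y) - H(X,Y)

Marginals:
P(X) = (1/2, 1/2), H(X) = 0.6931 nats
P(Y) = (5/16, 13/32, 9/32), H(Y) = 1.0862 nats

Joint entropy: H(X,Y) = 1.7604 nats

I(X;Y) = 0.6931 + 1.0862 - 1.7604 = 0.0189 nats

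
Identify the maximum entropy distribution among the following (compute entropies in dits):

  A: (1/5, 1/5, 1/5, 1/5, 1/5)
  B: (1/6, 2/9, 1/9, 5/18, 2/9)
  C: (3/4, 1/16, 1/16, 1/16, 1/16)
A

For a discrete distribution over n outcomes, entropy is maximized by the uniform distribution.

Computing entropies:
H(A) = 0.6990 dits
H(B) = 0.6806 dits
H(C) = 0.3947 dits

The uniform distribution (where all probabilities equal 1/5) achieves the maximum entropy of log_10(5) = 0.6990 dits.

Distribution A has the highest entropy.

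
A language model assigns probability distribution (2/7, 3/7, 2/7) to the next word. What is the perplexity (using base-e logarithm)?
2.9417

Perplexity is e^H (or exp(H) for natural log).

First, H = -Σ p log p = 1.0790 nats
Perplexity = e^1.0790 = 2.9417

Interpretation: The model's uncertainty is equivalent to choosing uniformly among 2.9 options.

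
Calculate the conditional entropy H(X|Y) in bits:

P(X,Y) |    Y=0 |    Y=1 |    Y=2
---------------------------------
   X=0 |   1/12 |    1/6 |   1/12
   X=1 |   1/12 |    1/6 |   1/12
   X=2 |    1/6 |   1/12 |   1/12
1.5304 bits

Using the chain rule: H(X|Y) = H(X,Y) - H(Y)

First, compute H(X,Y) = 3.0850 bits

Marginal P(Y) = (1/3, 5/12, 1/4)
H(Y) = 1.5546 bits

H(X|Y) = H(X,Y) - H(Y) = 3.0850 - 1.5546 = 1.5304 bits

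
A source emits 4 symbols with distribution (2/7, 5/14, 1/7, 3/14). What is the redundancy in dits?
0.0228 dits

Redundancy measures how far a source is from maximum entropy:
R = H_max - H(X)

Maximum entropy for 4 symbols: H_max = log_10(4) = 0.6021 dits
Actual entropy: H(X) = 0.5792 dits
Redundancy: R = 0.6021 - 0.5792 = 0.0228 dits

This redundancy represents potential for compression: the source could be compressed by 0.0228 dits per symbol.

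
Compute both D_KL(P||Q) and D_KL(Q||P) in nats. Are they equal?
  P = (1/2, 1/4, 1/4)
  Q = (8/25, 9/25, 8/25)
D_KL(P||Q) = 0.0703, D_KL(Q||P) = 0.0675

KL divergence is not symmetric: D_KL(P||Q) ≠ D_KL(Q||P) in general.

D_KL(P||Q) = 0.0703 nats
D_KL(Q||P) = 0.0675 nats

No, they are not equal!

This asymmetry is why KL divergence is not a true distance metric.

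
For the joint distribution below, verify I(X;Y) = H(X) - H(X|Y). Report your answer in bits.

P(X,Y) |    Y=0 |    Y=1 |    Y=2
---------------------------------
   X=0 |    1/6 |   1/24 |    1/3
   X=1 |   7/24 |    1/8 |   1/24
I(X;Y) = 0.2376 bits

Mutual information has multiple equivalent forms:
- I(X;Y) = H(X) - H(X|Y)
- I(X;Y) = H(Y) - H(Y|X)
- I(X;Y) = H(X) + H(Y) - H(X,Y)

Computing all quantities:
H(X) = 0.9950, H(Y) = 1.4773, H(X,Y) = 2.2347
H(X|Y) = 0.7574, H(Y|X) = 1.2397

Verification:
H(X) - H(X|Y) = 0.9950 - 0.7574 = 0.2376
H(Y) - H(Y|X) = 1.4773 - 1.2397 = 0.2376
H(X) + H(Y) - H(X,Y) = 0.9950 + 1.4773 - 2.2347 = 0.2376

All forms give I(X;Y) = 0.2376 bits. ✓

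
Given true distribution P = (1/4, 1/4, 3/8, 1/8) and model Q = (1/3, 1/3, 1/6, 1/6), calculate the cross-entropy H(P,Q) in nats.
1.4452 nats

Cross-entropy: H(P,Q) = -Σ p(x) log q(x)

Alternatively: H(P,Q) = H(P) + D_KL(P||Q)
H(P) = 1.3209 nats
D_KL(P||Q) = 0.1243 nats

H(P,Q) = 1.3209 + 0.1243 = 1.4452 nats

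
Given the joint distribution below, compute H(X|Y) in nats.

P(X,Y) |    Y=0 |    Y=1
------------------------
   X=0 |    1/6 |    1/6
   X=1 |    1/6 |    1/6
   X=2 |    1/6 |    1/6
1.0986 nats

Using the chain rule: H(X|Y) = H(X,Y) - H(Y)

First, compute H(X,Y) = 1.7918 nats

Marginal P(Y) = (1/2, 1/2)
H(Y) = 0.6931 nats

H(X|Y) = H(X,Y) - H(Y) = 1.7918 - 0.6931 = 1.0986 nats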